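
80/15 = 16/3 = 5.33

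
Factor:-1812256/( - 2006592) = 2^( - 1 )*3^( - 1)*7^( - 1 )*1493^( - 1) * 56633^1= 56633/62706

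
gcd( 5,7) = 1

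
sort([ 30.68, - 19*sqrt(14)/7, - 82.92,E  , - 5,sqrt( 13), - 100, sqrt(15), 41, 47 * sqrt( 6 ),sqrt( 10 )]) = [-100,- 82.92,-19*sqrt( 14)/7,-5,E,  sqrt( 10 ), sqrt(13), sqrt(15),30.68,41, 47*sqrt( 6)]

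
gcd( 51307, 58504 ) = 1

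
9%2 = 1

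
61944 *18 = 1114992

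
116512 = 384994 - 268482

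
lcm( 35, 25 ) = 175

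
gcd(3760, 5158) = 2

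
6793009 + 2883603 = 9676612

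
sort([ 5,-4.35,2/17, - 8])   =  [ - 8,-4.35, 2/17, 5]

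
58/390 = 29/195 =0.15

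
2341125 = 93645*25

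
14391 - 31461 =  - 17070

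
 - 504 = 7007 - 7511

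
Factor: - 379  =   - 379^1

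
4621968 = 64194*72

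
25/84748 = 25/84748 = 0.00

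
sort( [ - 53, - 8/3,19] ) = [ - 53, - 8/3,19 ]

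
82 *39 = 3198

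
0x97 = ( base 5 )1101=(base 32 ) 4N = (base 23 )6d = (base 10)151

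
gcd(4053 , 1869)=21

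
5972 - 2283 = 3689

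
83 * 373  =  30959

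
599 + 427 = 1026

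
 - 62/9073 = -62/9073 = -  0.01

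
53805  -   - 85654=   139459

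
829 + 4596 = 5425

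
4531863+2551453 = 7083316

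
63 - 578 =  - 515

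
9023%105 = 98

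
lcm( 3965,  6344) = 31720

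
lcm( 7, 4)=28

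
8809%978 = 7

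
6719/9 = 6719/9 =746.56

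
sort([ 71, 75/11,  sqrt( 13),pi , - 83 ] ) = [ - 83, pi,sqrt( 13 ), 75/11, 71] 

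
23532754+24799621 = 48332375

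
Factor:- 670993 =-283^1*2371^1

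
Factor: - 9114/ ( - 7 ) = 1302  =  2^1*3^1*7^1*31^1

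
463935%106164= 39279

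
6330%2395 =1540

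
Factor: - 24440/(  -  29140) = 26/31 = 2^1*13^1*31^( - 1 )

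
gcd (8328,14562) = 6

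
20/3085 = 4/617 = 0.01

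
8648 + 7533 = 16181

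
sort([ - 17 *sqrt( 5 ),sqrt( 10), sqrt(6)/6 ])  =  [ - 17 *sqrt( 5),sqrt( 6) /6,sqrt( 10)] 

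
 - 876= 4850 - 5726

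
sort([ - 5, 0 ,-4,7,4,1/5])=[  -  5,-4,0,1/5 , 4,7] 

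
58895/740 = 79 + 87/148 = 79.59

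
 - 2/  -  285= 2/285 = 0.01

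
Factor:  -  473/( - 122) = 2^(-1)*11^1*43^1*61^( - 1)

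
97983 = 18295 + 79688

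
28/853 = 28/853= 0.03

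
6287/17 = 369+14/17 = 369.82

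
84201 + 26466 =110667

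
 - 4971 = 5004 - 9975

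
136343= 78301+58042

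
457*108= 49356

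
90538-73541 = 16997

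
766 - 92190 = -91424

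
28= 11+17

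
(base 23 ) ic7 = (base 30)AQP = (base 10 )9805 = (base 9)14404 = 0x264D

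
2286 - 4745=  - 2459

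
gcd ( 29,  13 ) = 1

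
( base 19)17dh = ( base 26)e74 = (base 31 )A19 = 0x25b2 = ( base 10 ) 9650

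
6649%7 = 6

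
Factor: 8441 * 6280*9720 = 2^6*3^5*5^2 * 23^1 * 157^1*367^1 =515252145600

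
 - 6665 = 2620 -9285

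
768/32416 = 24/1013=0.02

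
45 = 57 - 12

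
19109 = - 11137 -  - 30246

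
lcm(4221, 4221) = 4221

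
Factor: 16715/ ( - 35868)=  - 2^( - 2 )*3^ ( - 1)*5^1*7^(-2)* 61^( - 1) * 3343^1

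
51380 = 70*734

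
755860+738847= 1494707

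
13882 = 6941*2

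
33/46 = 33/46 = 0.72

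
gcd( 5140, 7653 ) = 1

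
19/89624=19/89624 = 0.00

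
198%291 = 198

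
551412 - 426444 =124968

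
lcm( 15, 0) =0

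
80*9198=735840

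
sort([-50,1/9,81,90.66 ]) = [- 50,1/9,81,90.66]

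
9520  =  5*1904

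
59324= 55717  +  3607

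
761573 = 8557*89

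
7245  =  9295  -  2050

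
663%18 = 15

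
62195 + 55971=118166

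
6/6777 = 2/2259 = 0.00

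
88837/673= 132 + 1/673= 132.00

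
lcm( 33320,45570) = 3098760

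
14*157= 2198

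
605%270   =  65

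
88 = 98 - 10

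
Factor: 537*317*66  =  2^1* 3^2*11^1*179^1*317^1 = 11235114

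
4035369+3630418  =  7665787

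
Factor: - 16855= - 5^1 * 3371^1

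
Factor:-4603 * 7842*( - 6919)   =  249753247194 =2^1*  3^1*11^1 * 17^1*37^1*1307^1*4603^1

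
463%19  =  7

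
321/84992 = 321/84992 = 0.00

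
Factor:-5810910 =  - 2^1*3^1*5^1 * 7^2*59^1*67^1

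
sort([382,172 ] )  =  [ 172, 382 ]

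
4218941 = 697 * 6053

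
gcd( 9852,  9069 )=3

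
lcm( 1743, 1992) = 13944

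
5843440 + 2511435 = 8354875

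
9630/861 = 3210/287 = 11.18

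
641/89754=641/89754 = 0.01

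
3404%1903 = 1501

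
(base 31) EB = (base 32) dt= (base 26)h3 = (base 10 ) 445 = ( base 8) 675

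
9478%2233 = 546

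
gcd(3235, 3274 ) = 1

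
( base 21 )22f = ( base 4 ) 32223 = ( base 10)939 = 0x3AB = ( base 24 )1F3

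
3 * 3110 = 9330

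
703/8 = 87 + 7/8 =87.88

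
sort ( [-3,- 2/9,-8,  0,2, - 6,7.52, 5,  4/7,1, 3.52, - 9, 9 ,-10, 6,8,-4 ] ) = [ - 10, - 9, - 8,-6,-4, - 3, - 2/9, 0,4/7, 1,  2,3.52, 5 , 6, 7.52,  8, 9] 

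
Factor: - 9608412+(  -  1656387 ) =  -11264799 = - 3^1 * 7^1*13^1 * 41263^1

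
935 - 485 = 450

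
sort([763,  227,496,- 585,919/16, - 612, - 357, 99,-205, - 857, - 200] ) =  [ - 857, - 612, - 585, - 357, - 205, - 200, 919/16, 99, 227, 496, 763 ]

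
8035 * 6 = 48210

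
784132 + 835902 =1620034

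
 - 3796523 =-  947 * 4009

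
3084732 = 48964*63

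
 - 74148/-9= 24716/3 = 8238.67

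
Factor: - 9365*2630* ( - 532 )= 13103133400 = 2^3*5^2*7^1*19^1*263^1 *1873^1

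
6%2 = 0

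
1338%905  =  433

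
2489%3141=2489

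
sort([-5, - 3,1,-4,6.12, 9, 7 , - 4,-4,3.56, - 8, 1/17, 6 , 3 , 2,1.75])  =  [  -  8,-5, -4, - 4,- 4, - 3,  1/17 , 1, 1.75,  2,3,3.56,6, 6.12,7,9] 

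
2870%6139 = 2870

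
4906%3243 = 1663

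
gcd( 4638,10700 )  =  2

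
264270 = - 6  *( - 44045 )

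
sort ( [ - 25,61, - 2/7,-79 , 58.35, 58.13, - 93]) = [-93, - 79, - 25, - 2/7, 58.13, 58.35,61] 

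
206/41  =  5+1/41 = 5.02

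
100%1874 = 100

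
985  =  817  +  168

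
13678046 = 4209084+9468962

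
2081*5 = 10405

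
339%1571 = 339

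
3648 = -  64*( - 57) 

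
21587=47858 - 26271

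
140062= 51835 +88227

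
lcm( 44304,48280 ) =3765840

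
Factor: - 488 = -2^3*61^1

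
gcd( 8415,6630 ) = 255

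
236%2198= 236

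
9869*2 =19738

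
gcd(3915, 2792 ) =1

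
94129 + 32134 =126263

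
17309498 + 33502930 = 50812428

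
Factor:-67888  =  -2^4 * 4243^1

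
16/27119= 16/27119= 0.00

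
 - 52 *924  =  - 48048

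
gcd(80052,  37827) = 3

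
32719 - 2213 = 30506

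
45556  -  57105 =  - 11549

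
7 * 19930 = 139510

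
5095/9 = 5095/9=566.11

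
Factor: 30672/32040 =426/445 = 2^1*3^1 * 5^(-1)*71^1*89^( - 1) 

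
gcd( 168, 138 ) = 6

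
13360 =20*668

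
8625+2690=11315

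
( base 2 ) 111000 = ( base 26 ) 24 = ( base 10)56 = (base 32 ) 1O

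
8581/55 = 156 + 1/55 = 156.02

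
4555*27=122985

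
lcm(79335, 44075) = 396675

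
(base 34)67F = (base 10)7189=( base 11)5446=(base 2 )1110000010101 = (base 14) 2897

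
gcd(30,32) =2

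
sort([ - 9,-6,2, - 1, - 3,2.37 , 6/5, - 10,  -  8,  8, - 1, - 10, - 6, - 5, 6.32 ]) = [ -10, -10,-9, - 8, - 6, - 6, - 5, - 3, -1, - 1,6/5,2, 2.37,6.32, 8]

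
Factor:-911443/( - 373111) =13^1*43^( - 1)*8677^ ( - 1 ) * 70111^1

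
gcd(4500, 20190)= 30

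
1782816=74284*24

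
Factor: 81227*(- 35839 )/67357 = - 43^1* 193^( - 1)*349^( - 1)* 1889^1*35839^1 = -2911094453/67357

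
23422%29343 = 23422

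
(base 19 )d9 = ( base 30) 8g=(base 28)94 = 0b100000000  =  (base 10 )256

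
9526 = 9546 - 20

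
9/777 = 3/259 = 0.01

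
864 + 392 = 1256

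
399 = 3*133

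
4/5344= 1/1336 = 0.00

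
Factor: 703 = 19^1*37^1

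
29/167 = 29/167 =0.17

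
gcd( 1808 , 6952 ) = 8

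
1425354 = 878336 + 547018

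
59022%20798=17426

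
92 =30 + 62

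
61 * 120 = 7320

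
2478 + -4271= - 1793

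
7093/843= 7093/843 = 8.41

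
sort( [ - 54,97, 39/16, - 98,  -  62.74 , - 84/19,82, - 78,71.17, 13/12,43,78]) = [ - 98,-78,-62.74,-54, - 84/19,13/12 , 39/16,43,71.17,  78,  82,97 ] 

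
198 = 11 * 18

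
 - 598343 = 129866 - 728209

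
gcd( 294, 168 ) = 42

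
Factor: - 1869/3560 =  - 2^ ( - 3 )* 3^1*5^(-1 )*7^1 = - 21/40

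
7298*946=6903908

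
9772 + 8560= 18332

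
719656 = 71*10136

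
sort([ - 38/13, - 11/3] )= [ - 11/3,-38/13]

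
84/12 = 7 = 7.00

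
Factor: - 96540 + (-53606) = -2^1*37^1*2029^1 = -150146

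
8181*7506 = 61406586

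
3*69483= 208449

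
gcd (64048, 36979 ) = 1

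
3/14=3/14 = 0.21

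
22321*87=1941927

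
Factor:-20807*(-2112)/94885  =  2^6*3^1*5^( - 1)*7^( - 1) * 11^1*2711^(-1)*20807^1 =43944384/94885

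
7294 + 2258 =9552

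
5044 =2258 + 2786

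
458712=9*50968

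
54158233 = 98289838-44131605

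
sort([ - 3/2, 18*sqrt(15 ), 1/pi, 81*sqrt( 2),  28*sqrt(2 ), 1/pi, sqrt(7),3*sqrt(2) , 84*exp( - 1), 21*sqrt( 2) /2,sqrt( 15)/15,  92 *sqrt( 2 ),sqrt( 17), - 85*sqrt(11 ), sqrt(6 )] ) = [ - 85*sqrt( 11), - 3/2,sqrt(15)/15, 1/pi,1/pi, sqrt(  6 ), sqrt(7), sqrt( 17 ), 3 * sqrt( 2 ),21 * sqrt( 2) /2,84*exp( - 1 ) , 28*sqrt(2),18*sqrt( 15 ),81 * sqrt( 2) , 92 * sqrt(2)]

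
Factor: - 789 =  - 3^1*263^1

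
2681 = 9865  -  7184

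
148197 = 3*49399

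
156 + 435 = 591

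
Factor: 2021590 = 2^1*5^1 *29^1*6971^1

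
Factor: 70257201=3^1*7^1*3345581^1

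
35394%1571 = 832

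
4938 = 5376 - 438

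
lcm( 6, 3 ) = 6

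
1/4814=1/4814= 0.00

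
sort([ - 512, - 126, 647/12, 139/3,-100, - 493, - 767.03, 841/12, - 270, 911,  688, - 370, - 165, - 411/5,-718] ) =[ - 767.03, - 718  , - 512, - 493, - 370, - 270,  -  165, - 126, - 100, - 411/5 , 139/3, 647/12, 841/12 , 688,911]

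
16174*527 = 8523698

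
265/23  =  11  +  12/23 = 11.52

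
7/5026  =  1/718= 0.00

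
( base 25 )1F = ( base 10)40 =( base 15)2A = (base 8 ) 50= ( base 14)2C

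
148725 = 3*49575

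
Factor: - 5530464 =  - 2^5* 3^3*37^1*173^1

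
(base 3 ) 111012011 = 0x2590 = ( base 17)1g4b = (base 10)9616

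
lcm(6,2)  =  6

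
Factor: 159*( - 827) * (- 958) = 2^1*3^1*53^1  *479^1*827^1 = 125970294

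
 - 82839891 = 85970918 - 168810809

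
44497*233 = 10367801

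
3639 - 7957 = -4318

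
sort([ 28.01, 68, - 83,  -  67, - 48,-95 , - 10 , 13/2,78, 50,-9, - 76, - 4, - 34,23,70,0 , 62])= [ - 95, - 83, - 76,-67,-48,  -  34, - 10, - 9,-4, 0 , 13/2,23,28.01,50,62,68,70,78]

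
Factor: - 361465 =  - 5^1 *13^1*67^1*83^1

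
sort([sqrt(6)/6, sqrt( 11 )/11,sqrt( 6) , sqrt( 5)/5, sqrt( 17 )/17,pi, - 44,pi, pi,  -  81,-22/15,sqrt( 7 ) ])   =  [ - 81 , - 44,-22/15,  sqrt(17 )/17, sqrt( 11 ) /11,sqrt( 6) /6, sqrt (5 ) /5, sqrt(6) , sqrt( 7), pi, pi , pi]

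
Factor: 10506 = 2^1*3^1*17^1*103^1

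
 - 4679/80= - 59 + 41/80  =  - 58.49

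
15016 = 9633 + 5383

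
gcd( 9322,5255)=1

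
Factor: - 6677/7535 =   -  5^( - 1)*137^( - 1 )*607^1 = - 607/685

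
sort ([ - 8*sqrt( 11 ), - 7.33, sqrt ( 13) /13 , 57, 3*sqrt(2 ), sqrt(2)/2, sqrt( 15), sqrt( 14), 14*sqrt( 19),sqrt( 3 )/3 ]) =[ - 8*sqrt( 11 ) , - 7.33, sqrt( 13)/13, sqrt( 3 )/3, sqrt ( 2)/2, sqrt( 14 ), sqrt( 15 ),3*sqrt(2), 57, 14*sqrt(19 )] 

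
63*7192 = 453096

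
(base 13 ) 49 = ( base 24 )2d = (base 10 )61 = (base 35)1Q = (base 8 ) 75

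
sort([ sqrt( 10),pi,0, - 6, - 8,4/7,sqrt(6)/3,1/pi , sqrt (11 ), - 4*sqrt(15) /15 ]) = [ - 8, - 6, - 4*sqrt(15 ) /15,0, 1/pi,4/7,  sqrt( 6 ) /3,  pi,sqrt(10),sqrt(11)] 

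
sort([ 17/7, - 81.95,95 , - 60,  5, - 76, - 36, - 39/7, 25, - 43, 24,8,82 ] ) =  [  -  81.95 ,  -  76, - 60, - 43, - 36, - 39/7 , 17/7,5,8, 24 , 25, 82,  95]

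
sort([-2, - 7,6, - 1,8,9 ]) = [ - 7, - 2,-1, 6,8,9 ]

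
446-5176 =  - 4730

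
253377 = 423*599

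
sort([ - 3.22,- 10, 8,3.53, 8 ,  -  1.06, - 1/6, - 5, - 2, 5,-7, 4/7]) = [ - 10, - 7, - 5, - 3.22, - 2, - 1.06,  -  1/6, 4/7, 3.53, 5,  8, 8]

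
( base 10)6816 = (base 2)1101010100000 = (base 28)8JC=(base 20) H0G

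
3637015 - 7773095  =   - 4136080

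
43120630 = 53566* 805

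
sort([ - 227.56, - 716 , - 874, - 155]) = [ - 874, - 716,-227.56, - 155 ] 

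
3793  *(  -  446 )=  -  1691678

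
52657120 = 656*80270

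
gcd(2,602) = 2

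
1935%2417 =1935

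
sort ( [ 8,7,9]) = [ 7,8,9 ] 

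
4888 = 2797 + 2091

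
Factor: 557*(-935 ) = -5^1*11^1 * 17^1*557^1 = -520795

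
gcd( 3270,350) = 10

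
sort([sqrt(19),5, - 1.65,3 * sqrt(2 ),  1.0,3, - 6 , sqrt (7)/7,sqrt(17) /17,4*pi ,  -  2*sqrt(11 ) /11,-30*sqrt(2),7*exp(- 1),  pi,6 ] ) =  [ - 30*  sqrt( 2), - 6, - 1.65,-2* sqrt(11)/11,sqrt( 17)/17,sqrt( 7 )/7, 1.0, 7*exp( - 1) , 3,pi, 3*sqrt ( 2),sqrt(19),5, 6 , 4 * pi]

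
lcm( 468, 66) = 5148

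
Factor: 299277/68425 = 3^2 * 5^ ( - 2)*7^( - 1) * 11^1* 17^( - 1 )*23^(  -  1)*3023^1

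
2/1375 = 2/1375= 0.00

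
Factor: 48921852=2^2*3^1*7^1*17^1*34259^1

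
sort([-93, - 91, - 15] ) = [ - 93, - 91, - 15 ]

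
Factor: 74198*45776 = 3396487648 = 2^5*23^1*1613^1*2861^1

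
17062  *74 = 1262588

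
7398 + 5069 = 12467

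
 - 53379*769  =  - 41048451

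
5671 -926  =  4745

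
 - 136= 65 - 201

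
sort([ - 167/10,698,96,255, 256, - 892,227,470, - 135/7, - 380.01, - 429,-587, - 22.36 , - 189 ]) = [- 892,-587, - 429 ,- 380.01,-189, -22.36, - 135/7, - 167/10 , 96, 227 , 255,256, 470,  698]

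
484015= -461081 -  - 945096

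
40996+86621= 127617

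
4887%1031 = 763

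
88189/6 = 14698 + 1/6  =  14698.17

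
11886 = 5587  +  6299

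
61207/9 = 6800 + 7/9=   6800.78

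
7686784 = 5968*1288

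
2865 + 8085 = 10950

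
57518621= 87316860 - 29798239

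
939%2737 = 939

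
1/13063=1/13063 = 0.00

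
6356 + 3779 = 10135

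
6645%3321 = 3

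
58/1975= 58/1975 = 0.03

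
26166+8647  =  34813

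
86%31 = 24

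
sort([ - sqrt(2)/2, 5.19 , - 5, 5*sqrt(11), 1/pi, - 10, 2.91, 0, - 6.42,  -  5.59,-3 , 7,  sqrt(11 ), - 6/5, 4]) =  [ - 10, - 6.42, - 5.59, - 5, - 3, - 6/5, - sqrt( 2 )/2,0,1/pi, 2.91,sqrt( 11), 4 , 5.19,7, 5*sqrt( 11) ]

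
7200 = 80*90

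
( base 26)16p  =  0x359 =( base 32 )QP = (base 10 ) 857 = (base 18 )2BB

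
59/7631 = 59/7631 = 0.01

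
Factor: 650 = 2^1*5^2*13^1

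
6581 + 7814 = 14395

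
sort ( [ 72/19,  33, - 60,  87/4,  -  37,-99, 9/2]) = [ - 99,-60, - 37,72/19,9/2,87/4,33 ]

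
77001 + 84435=161436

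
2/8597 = 2/8597 =0.00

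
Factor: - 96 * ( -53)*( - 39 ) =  - 198432 = - 2^5*3^2*13^1*53^1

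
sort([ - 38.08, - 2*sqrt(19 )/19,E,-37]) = [ - 38.08, - 37, -2 * sqrt( 19) /19,E ]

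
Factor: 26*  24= 624 = 2^4*3^1*13^1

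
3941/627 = 6 + 179/627 = 6.29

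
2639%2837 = 2639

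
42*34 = 1428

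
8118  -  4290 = 3828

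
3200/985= 3 + 49/197  =  3.25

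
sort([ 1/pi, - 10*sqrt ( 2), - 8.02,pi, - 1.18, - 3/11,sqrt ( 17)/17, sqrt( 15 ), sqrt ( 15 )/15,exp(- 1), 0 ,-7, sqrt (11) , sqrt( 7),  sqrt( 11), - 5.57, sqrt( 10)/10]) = [ - 10*sqrt (2), - 8.02, - 7, - 5.57, - 1.18, - 3/11  ,  0, sqrt( 17) /17,sqrt (15 )/15,sqrt(10)/10,1/pi, exp( -1),sqrt( 7),pi , sqrt(11 ),sqrt(11),sqrt(15)] 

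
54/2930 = 27/1465 = 0.02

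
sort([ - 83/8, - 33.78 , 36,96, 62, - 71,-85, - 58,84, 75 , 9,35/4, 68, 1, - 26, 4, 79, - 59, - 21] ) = [ - 85,  -  71,  -  59, - 58, - 33.78, - 26, - 21, - 83/8, 1 , 4,  35/4, 9, 36,62, 68,75,79,84,96 ]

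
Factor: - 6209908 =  - 2^2*23^1*67499^1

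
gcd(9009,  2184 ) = 273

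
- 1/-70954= 1/70954 = 0.00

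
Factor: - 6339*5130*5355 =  -2^1 * 3^6*5^2*7^1*17^1*19^1*2113^1 = - 174139619850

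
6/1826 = 3/913 = 0.00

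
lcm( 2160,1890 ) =15120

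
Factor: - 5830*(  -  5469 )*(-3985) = -127058815950 =- 2^1 * 3^1*5^2*11^1*53^1*797^1*1823^1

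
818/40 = 20 + 9/20 = 20.45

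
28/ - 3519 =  - 28/3519 = - 0.01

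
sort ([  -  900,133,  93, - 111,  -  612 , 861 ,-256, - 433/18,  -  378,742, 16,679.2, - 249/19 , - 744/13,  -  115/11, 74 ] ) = [-900, - 612,  -  378 ,  -  256,- 111 ,  -  744/13, - 433/18, - 249/19 , - 115/11, 16,74,93 , 133, 679.2,742,861 ]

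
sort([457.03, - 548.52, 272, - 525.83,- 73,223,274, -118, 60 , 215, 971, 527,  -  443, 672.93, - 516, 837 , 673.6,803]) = [ - 548.52,-525.83,-516,-443, - 118 ,-73, 60,215,223,272, 274,457.03, 527, 672.93,673.6, 803,837,  971 ]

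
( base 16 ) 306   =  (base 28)ri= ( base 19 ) 22e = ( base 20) 1ie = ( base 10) 774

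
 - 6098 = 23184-29282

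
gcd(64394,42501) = 1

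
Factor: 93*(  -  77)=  - 7161 = - 3^1 * 7^1*11^1*31^1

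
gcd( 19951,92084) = 1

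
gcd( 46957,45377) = 1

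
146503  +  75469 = 221972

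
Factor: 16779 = 3^1*7^1 * 17^1 * 47^1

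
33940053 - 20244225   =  13695828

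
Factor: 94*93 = 2^1*3^1*31^1 * 47^1 =8742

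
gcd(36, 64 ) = 4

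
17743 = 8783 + 8960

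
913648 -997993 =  - 84345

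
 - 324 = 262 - 586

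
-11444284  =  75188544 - 86632828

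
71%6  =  5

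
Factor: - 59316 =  - 2^2*3^1 * 4943^1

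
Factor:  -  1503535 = -5^1 * 11^1*27337^1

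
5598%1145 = 1018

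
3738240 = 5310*704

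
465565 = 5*93113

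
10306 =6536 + 3770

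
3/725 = 3/725=0.00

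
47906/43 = 1114 + 4/43 = 1114.09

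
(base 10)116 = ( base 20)5g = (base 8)164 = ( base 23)51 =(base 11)a6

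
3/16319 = 3/16319 = 0.00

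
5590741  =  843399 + 4747342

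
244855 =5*48971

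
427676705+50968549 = 478645254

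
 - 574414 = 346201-920615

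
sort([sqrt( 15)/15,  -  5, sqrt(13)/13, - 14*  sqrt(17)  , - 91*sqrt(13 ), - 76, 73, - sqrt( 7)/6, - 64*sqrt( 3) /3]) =[-91*sqrt(13 ),- 76, - 14*sqrt(17),-64 * sqrt ( 3)/3, - 5, - sqrt(7 ) /6, sqrt( 15)/15,sqrt (13) /13,73]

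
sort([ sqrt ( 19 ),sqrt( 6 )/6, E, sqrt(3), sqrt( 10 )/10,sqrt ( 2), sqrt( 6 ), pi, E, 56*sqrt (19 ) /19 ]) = [sqrt (10 ) /10, sqrt( 6)/6, sqrt (2) , sqrt (3),  sqrt( 6), E, E,pi, sqrt(19), 56*sqrt(19)/19] 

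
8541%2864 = 2813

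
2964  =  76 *39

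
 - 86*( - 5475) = 470850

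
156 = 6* 26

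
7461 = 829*9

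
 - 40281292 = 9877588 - 50158880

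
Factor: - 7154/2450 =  - 73/25 =-5^(-2)*73^1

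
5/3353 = 5/3353= 0.00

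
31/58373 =1/1883 =0.00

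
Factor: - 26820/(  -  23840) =9/8  =  2^( - 3)*3^2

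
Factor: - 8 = -2^3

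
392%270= 122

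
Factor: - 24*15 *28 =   -  10080=- 2^5*3^2*5^1*7^1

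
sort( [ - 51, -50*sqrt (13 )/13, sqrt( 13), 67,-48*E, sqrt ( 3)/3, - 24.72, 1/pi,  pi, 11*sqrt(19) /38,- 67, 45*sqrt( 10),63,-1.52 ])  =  [ - 48*E, -67, - 51,-24.72,  -  50*sqrt( 13 )/13, - 1.52,1/pi, sqrt(3) /3,  11*sqrt( 19 ) /38,pi,sqrt(13), 63, 67, 45*sqrt(10)]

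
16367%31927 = 16367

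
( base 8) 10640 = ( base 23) 8C4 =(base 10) 4512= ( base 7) 16104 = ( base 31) 4LH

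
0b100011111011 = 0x8FB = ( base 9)3134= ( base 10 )2299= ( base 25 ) 3go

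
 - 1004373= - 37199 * 27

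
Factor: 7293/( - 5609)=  - 3^1*11^1 *13^1  *  17^1*71^( - 1 ) * 79^(  -  1)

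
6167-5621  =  546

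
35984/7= 5140 + 4/7 = 5140.57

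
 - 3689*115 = -424235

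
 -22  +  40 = 18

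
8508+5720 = 14228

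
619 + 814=1433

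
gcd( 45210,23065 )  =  5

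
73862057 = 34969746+38892311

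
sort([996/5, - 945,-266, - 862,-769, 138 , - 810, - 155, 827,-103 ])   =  [ - 945 ,  -  862, - 810, - 769,-266 , - 155, - 103, 138, 996/5, 827 ] 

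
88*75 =6600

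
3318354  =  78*42543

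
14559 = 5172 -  - 9387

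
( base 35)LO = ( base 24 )17F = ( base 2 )1011110111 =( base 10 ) 759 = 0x2f7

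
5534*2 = 11068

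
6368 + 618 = 6986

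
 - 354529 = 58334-412863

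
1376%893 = 483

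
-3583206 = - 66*54291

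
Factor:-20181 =-3^1*7^1*31^2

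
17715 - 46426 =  - 28711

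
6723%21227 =6723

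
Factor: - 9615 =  - 3^1*5^1*641^1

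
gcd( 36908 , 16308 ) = 4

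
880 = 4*220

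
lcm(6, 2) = 6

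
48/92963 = 48/92963 = 0.00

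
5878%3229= 2649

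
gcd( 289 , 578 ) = 289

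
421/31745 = 421/31745 = 0.01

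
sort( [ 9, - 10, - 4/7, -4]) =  [- 10,-4  , - 4/7,9 ]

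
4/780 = 1/195 = 0.01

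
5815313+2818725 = 8634038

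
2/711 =2/711 = 0.00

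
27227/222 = 27227/222=122.64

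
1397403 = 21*66543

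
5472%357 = 117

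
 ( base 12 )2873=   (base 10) 4695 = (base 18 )e8f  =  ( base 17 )g43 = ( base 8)11127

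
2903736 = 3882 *748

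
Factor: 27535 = 5^1*5507^1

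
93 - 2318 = -2225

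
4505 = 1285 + 3220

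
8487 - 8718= - 231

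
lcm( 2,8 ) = 8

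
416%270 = 146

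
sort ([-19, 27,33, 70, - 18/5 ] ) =[ - 19, - 18/5,27,33 , 70] 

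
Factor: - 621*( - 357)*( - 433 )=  - 95994801 = - 3^4*7^1*17^1  *  23^1*433^1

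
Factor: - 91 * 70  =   - 2^1*5^1*7^2*13^1 = -6370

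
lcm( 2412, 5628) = 16884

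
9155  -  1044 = 8111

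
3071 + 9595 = 12666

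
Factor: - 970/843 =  - 2^1*3^( - 1) * 5^1*  97^1 * 281^( - 1)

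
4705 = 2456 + 2249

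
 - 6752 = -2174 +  - 4578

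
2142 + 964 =3106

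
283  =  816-533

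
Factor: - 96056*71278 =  - 6846679568=- 2^4 * 157^1 *227^1 * 12007^1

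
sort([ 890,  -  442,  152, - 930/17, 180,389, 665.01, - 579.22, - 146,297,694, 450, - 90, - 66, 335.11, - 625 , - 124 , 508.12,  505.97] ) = [-625, - 579.22, - 442, - 146, - 124, - 90, - 66, - 930/17, 152, 180 , 297,335.11,  389, 450, 505.97,508.12 , 665.01,694,890]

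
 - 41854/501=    - 41854/501 = - 83.54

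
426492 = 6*71082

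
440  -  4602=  - 4162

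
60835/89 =60835/89  =  683.54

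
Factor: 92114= 2^1*11^1*53^1*79^1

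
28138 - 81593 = -53455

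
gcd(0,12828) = 12828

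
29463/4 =29463/4 = 7365.75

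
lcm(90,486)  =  2430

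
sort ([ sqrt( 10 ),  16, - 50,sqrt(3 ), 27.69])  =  [  -  50,  sqrt(3 ), sqrt( 10 ), 16, 27.69] 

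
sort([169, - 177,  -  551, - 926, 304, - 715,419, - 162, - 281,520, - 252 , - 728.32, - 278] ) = [ - 926, - 728.32, - 715, - 551, - 281, - 278,  -  252,  -  177 , - 162, 169, 304,419,  520]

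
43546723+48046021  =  91592744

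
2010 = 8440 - 6430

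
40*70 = 2800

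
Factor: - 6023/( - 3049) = 19^1 * 317^1 * 3049^( - 1)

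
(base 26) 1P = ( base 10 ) 51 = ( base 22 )27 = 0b110011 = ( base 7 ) 102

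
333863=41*8143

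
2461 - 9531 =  - 7070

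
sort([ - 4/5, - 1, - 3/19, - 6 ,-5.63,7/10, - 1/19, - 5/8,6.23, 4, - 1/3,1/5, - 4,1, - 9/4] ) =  [-6, - 5.63,-4,-9/4 , - 1,-4/5,-5/8, - 1/3, - 3/19, - 1/19, 1/5,7/10 , 1,4,6.23 ] 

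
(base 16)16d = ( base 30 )c5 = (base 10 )365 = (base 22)gd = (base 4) 11231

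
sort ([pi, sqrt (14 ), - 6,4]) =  [ -6,pi,  sqrt( 14 ), 4 ] 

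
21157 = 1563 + 19594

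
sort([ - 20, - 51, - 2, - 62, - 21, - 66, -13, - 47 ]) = [ - 66,-62, - 51,  -  47, - 21, - 20, - 13, - 2]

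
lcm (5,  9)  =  45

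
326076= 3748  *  87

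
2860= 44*65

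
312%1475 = 312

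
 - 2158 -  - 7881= 5723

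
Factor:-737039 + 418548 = -293^1 * 1087^1=- 318491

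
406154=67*6062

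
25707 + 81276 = 106983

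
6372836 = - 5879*(-1084 )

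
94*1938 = 182172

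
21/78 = 7/26 = 0.27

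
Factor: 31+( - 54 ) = - 23=-23^1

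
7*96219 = 673533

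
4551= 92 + 4459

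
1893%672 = 549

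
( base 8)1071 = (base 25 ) MJ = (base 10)569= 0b1000111001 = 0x239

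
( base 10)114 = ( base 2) 1110010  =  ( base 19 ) 60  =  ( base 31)3L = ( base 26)4A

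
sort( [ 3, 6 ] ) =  [3, 6 ]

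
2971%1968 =1003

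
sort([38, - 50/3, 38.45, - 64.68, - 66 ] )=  [ - 66, - 64.68, - 50/3,  38, 38.45]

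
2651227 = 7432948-4781721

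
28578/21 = 1360 + 6/7 = 1360.86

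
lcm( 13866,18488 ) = 55464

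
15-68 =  - 53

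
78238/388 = 39119/194 = 201.64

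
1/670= 1/670   =  0.00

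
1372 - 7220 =- 5848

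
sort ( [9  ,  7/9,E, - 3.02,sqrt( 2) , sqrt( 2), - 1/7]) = [ - 3.02,- 1/7, 7/9, sqrt(2), sqrt ( 2),E,9] 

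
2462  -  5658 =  - 3196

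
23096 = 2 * 11548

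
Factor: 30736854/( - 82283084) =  - 2^ ( - 1 )*3^3*13^( - 1)*101^( - 1)*15667^( - 1 )*569201^1 = - 15368427/41141542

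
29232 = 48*609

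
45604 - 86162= - 40558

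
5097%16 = 9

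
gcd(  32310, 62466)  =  2154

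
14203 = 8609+5594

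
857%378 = 101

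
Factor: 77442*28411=2^1*3^1 * 12907^1* 28411^1 = 2200204662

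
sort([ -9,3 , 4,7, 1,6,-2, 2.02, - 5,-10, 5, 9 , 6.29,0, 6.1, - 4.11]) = [-10, - 9, - 5, - 4.11, - 2, 0, 1, 2.02, 3 , 4, 5, 6,6.1,  6.29, 7,9]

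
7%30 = 7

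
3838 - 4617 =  - 779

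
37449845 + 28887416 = 66337261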